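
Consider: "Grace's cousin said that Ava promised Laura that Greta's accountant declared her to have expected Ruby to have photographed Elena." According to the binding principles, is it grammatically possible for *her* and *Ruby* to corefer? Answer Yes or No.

No

*her* is a pronoun; Principle B requires it to be free in its binding domain — the clause headed by 'declared'.
— Ruby: subject of the clause headed by 'photographed'; is c-commanded by the pronoun; coreference would bind this R-expression — blocked (Principle C).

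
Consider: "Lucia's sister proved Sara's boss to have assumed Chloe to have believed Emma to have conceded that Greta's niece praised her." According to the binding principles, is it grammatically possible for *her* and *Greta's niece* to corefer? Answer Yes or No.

*her* is a pronoun; Principle B requires it to be free in its binding domain — the clause headed by 'praised'.
— Greta's niece: subject of the clause headed by 'praised'; c-commands the pronoun within its binding domain — blocked (Principle B).

No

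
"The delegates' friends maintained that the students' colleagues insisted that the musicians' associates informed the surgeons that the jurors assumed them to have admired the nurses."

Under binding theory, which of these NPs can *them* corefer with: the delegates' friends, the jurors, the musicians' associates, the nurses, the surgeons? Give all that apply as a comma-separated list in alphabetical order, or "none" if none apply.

*them* is a pronoun; Principle B requires it to be free in its binding domain — the clause headed by 'assumed'.
— the delegates' friends: subject of the matrix clause; c-commands the pronoun but lies outside its binding domain — allowed.
— the jurors: subject of the clause headed by 'assumed'; c-commands the pronoun within its binding domain — blocked (Principle B).
— the musicians' associates: subject of the clause headed by 'informed'; c-commands the pronoun but lies outside its binding domain — allowed.
— the nurses: object of the clause headed by 'admired'; is c-commanded by the pronoun; coreference would bind this R-expression — blocked (Principle C).
— the surgeons: object of the clause headed by 'informed'; c-commands the pronoun but lies outside its binding domain — allowed.

the delegates' friends, the musicians' associates, the surgeons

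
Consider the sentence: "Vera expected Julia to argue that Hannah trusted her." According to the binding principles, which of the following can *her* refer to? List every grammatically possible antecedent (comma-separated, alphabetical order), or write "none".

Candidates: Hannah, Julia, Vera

*her* is a pronoun; Principle B requires it to be free in its binding domain — the clause headed by 'trusted'.
— Hannah: subject of the clause headed by 'trusted'; c-commands the pronoun within its binding domain — blocked (Principle B).
— Julia: subject of the clause headed by 'argue'; c-commands the pronoun but lies outside its binding domain — allowed.
— Vera: subject of the matrix clause; c-commands the pronoun but lies outside its binding domain — allowed.

Julia, Vera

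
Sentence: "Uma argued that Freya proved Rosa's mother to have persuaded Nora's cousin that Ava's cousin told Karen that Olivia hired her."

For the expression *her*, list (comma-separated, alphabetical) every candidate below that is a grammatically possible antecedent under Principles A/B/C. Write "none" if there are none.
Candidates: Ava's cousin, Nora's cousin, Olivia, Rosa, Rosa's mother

*her* is a pronoun; Principle B requires it to be free in its binding domain — the clause headed by 'hired'.
— Ava's cousin: subject of the clause headed by 'told'; c-commands the pronoun but lies outside its binding domain — allowed.
— Nora's cousin: object of the clause headed by 'persuaded'; c-commands the pronoun but lies outside its binding domain — allowed.
— Olivia: subject of the clause headed by 'hired'; c-commands the pronoun within its binding domain — blocked (Principle B).
— Rosa: possessor inside the subject DP of the clause headed by 'persuaded'; does not c-command the pronoun — Principle B does not apply; allowed.
— Rosa's mother: subject of the clause headed by 'persuaded'; c-commands the pronoun but lies outside its binding domain — allowed.

Ava's cousin, Nora's cousin, Rosa, Rosa's mother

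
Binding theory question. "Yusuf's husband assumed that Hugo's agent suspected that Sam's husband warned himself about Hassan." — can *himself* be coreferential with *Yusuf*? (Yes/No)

No

*himself* is a reflexive; Principle A requires it to be bound within its binding domain — the clause headed by 'warned'.
— Yusuf: possessor inside the subject DP of the matrix clause; does not c-command the reflexive — cannot bind it (Principle A).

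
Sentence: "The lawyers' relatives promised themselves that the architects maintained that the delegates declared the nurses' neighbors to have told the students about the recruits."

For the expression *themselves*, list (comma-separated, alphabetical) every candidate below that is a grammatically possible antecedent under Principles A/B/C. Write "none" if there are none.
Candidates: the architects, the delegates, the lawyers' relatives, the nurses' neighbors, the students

the lawyers' relatives

*themselves* is a reflexive; Principle A requires it to be bound within its binding domain — the matrix clause.
— the architects: subject of the clause headed by 'maintained'; does not c-command the reflexive — cannot bind it (Principle A).
— the delegates: subject of the clause headed by 'declared'; does not c-command the reflexive — cannot bind it (Principle A).
— the lawyers' relatives: subject of the matrix clause; c-commands the reflexive within its binding domain — allowed (Principle A).
— the nurses' neighbors: subject of the clause headed by 'told'; does not c-command the reflexive — cannot bind it (Principle A).
— the students: object of the clause headed by 'told'; does not c-command the reflexive — cannot bind it (Principle A).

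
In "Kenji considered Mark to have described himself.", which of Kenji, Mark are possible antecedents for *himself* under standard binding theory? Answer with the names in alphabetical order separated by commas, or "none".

Mark

*himself* is a reflexive; Principle A requires it to be bound within its binding domain — the clause headed by 'described'.
— Kenji: subject of the matrix clause; c-commands the reflexive but lies outside its binding domain — cannot bind it (Principle A).
— Mark: subject of the clause headed by 'described'; c-commands the reflexive within its binding domain — allowed (Principle A).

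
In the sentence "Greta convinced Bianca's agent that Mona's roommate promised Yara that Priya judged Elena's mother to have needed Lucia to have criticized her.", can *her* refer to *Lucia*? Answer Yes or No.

No

*her* is a pronoun; Principle B requires it to be free in its binding domain — the clause headed by 'criticized'.
— Lucia: subject of the clause headed by 'criticized'; c-commands the pronoun within its binding domain — blocked (Principle B).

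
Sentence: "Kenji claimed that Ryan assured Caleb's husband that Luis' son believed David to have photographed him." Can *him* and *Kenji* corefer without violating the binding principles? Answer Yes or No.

Yes

*Kenji* is an R-expression; Principle C requires it to be free (not bound by any c-commanding expression).
— him: object of the clause headed by 'photographed'; the pronoun does not c-command the R-expression — coreference allowed.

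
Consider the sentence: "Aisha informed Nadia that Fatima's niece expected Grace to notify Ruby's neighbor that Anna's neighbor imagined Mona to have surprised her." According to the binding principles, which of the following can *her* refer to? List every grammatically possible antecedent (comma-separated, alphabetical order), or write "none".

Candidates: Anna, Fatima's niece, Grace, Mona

*her* is a pronoun; Principle B requires it to be free in its binding domain — the clause headed by 'surprised'.
— Anna: possessor inside the subject DP of the clause headed by 'imagined'; does not c-command the pronoun — Principle B does not apply; allowed.
— Fatima's niece: subject of the clause headed by 'expected'; c-commands the pronoun but lies outside its binding domain — allowed.
— Grace: subject of the clause headed by 'notify'; c-commands the pronoun but lies outside its binding domain — allowed.
— Mona: subject of the clause headed by 'surprised'; c-commands the pronoun within its binding domain — blocked (Principle B).

Anna, Fatima's niece, Grace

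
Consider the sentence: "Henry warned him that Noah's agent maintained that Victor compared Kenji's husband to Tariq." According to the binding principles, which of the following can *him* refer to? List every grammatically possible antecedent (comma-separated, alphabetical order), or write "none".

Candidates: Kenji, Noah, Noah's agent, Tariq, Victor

none

*him* is a pronoun; Principle B requires it to be free in its binding domain — the matrix clause.
— Kenji: possessor inside the object DP of the clause headed by 'compared'; is c-commanded by the pronoun; coreference would bind this R-expression — blocked (Principle C).
— Noah: possessor inside the subject DP of the clause headed by 'maintained'; is c-commanded by the pronoun; coreference would bind this R-expression — blocked (Principle C).
— Noah's agent: subject of the clause headed by 'maintained'; is c-commanded by the pronoun; coreference would bind this R-expression — blocked (Principle C).
— Tariq: second object of the clause headed by 'compared'; is c-commanded by the pronoun; coreference would bind this R-expression — blocked (Principle C).
— Victor: subject of the clause headed by 'compared'; is c-commanded by the pronoun; coreference would bind this R-expression — blocked (Principle C).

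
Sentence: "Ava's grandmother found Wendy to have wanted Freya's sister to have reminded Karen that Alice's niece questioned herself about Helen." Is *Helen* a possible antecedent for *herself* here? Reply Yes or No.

No

*herself* is a reflexive; Principle A requires it to be bound within its binding domain — the clause headed by 'questioned'.
— Helen: second object of the clause headed by 'questioned'; does not c-command the reflexive — cannot bind it (Principle A).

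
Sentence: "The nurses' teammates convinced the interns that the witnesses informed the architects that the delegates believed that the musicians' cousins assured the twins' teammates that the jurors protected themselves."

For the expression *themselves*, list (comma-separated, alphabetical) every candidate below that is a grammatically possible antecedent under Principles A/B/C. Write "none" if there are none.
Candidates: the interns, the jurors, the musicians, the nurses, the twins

*themselves* is a reflexive; Principle A requires it to be bound within its binding domain — the clause headed by 'protected'.
— the interns: object of the matrix clause; c-commands the reflexive but lies outside its binding domain — cannot bind it (Principle A).
— the jurors: subject of the clause headed by 'protected'; c-commands the reflexive within its binding domain — allowed (Principle A).
— the musicians: possessor inside the subject DP of the clause headed by 'assured'; does not c-command the reflexive — cannot bind it (Principle A).
— the nurses: possessor inside the subject DP of the matrix clause; does not c-command the reflexive — cannot bind it (Principle A).
— the twins: possessor inside the object DP of the clause headed by 'assured'; does not c-command the reflexive — cannot bind it (Principle A).

the jurors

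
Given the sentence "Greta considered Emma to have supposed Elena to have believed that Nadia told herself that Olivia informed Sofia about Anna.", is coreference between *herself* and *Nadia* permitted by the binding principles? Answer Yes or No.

*herself* is a reflexive; Principle A requires it to be bound within its binding domain — the clause headed by 'told'.
— Nadia: subject of the clause headed by 'told'; c-commands the reflexive within its binding domain — allowed (Principle A).

Yes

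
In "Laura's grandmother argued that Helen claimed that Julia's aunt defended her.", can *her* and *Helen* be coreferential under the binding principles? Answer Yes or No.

*Helen* is an R-expression; Principle C requires it to be free (not bound by any c-commanding expression).
— her: object of the clause headed by 'defended'; the pronoun does not c-command the R-expression — coreference allowed.

Yes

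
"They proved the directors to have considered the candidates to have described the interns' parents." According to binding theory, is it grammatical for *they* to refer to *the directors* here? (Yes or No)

No

*the directors* is an R-expression; Principle C requires it to be free (not bound by any c-commanding expression).
— they: subject of the matrix clause; the pronoun c-commands the R-expression — coreference blocked (Principle C).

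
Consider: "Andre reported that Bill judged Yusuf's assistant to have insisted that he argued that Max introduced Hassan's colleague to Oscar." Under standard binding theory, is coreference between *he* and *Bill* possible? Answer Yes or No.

Yes

*Bill* is an R-expression; Principle C requires it to be free (not bound by any c-commanding expression).
— he: subject of the clause headed by 'argued'; the pronoun does not c-command the R-expression — coreference allowed.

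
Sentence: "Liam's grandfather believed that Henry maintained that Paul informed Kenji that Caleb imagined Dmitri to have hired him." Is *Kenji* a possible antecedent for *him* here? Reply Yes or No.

*him* is a pronoun; Principle B requires it to be free in its binding domain — the clause headed by 'hired'.
— Kenji: object of the clause headed by 'informed'; c-commands the pronoun but lies outside its binding domain — allowed.

Yes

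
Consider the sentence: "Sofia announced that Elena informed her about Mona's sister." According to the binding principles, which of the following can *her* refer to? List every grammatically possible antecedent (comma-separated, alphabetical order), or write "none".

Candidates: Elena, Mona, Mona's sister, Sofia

Sofia

*her* is a pronoun; Principle B requires it to be free in its binding domain — the clause headed by 'informed'.
— Elena: subject of the clause headed by 'informed'; c-commands the pronoun within its binding domain — blocked (Principle B).
— Mona: possessor inside the second object DP of the clause headed by 'informed'; is c-commanded by the pronoun; coreference would bind this R-expression — blocked (Principle C).
— Mona's sister: second object of the clause headed by 'informed'; is c-commanded by the pronoun; coreference would bind this R-expression — blocked (Principle C).
— Sofia: subject of the matrix clause; c-commands the pronoun but lies outside its binding domain — allowed.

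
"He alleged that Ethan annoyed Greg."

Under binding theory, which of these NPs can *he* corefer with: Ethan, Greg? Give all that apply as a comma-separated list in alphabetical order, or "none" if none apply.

*he* is a pronoun; Principle B requires it to be free in its binding domain — the matrix clause.
— Ethan: subject of the clause headed by 'annoyed'; is c-commanded by the pronoun; coreference would bind this R-expression — blocked (Principle C).
— Greg: object of the clause headed by 'annoyed'; is c-commanded by the pronoun; coreference would bind this R-expression — blocked (Principle C).

none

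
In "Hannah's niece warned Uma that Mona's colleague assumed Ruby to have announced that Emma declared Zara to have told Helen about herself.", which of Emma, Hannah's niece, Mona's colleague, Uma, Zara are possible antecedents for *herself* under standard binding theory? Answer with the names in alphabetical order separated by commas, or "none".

Zara

*herself* is a reflexive; Principle A requires it to be bound within its binding domain — the clause headed by 'told'.
— Emma: subject of the clause headed by 'declared'; c-commands the reflexive but lies outside its binding domain — cannot bind it (Principle A).
— Hannah's niece: subject of the matrix clause; c-commands the reflexive but lies outside its binding domain — cannot bind it (Principle A).
— Mona's colleague: subject of the clause headed by 'assumed'; c-commands the reflexive but lies outside its binding domain — cannot bind it (Principle A).
— Uma: object of the matrix clause; c-commands the reflexive but lies outside its binding domain — cannot bind it (Principle A).
— Zara: subject of the clause headed by 'told'; c-commands the reflexive within its binding domain — allowed (Principle A).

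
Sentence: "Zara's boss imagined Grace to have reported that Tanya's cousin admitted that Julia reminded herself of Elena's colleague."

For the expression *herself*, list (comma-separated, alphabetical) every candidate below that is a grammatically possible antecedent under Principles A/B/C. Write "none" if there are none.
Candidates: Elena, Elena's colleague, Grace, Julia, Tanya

*herself* is a reflexive; Principle A requires it to be bound within its binding domain — the clause headed by 'reminded'.
— Elena: possessor inside the second object DP of the clause headed by 'reminded'; does not c-command the reflexive — cannot bind it (Principle A).
— Elena's colleague: second object of the clause headed by 'reminded'; does not c-command the reflexive — cannot bind it (Principle A).
— Grace: subject of the clause headed by 'reported'; c-commands the reflexive but lies outside its binding domain — cannot bind it (Principle A).
— Julia: subject of the clause headed by 'reminded'; c-commands the reflexive within its binding domain — allowed (Principle A).
— Tanya: possessor inside the subject DP of the clause headed by 'admitted'; does not c-command the reflexive — cannot bind it (Principle A).

Julia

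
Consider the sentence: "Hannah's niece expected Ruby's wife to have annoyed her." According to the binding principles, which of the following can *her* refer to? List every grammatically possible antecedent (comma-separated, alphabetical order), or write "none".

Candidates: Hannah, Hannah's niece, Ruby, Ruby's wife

Hannah, Hannah's niece, Ruby

*her* is a pronoun; Principle B requires it to be free in its binding domain — the clause headed by 'annoyed'.
— Hannah: possessor inside the subject DP of the matrix clause; does not c-command the pronoun — Principle B does not apply; allowed.
— Hannah's niece: subject of the matrix clause; c-commands the pronoun but lies outside its binding domain — allowed.
— Ruby: possessor inside the subject DP of the clause headed by 'annoyed'; does not c-command the pronoun — Principle B does not apply; allowed.
— Ruby's wife: subject of the clause headed by 'annoyed'; c-commands the pronoun within its binding domain — blocked (Principle B).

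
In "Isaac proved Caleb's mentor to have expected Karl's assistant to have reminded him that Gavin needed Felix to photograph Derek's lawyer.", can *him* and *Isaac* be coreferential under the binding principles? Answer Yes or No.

Yes

*Isaac* is an R-expression; Principle C requires it to be free (not bound by any c-commanding expression).
— him: object of the clause headed by 'reminded'; the pronoun does not c-command the R-expression — coreference allowed.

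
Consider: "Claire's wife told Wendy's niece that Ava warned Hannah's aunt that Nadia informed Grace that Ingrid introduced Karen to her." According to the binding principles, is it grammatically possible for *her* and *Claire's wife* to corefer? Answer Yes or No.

*her* is a pronoun; Principle B requires it to be free in its binding domain — the clause headed by 'introduced'.
— Claire's wife: subject of the matrix clause; c-commands the pronoun but lies outside its binding domain — allowed.

Yes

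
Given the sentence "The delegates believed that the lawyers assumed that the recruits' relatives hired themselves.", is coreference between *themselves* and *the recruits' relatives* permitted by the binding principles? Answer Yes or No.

*themselves* is a reflexive; Principle A requires it to be bound within its binding domain — the clause headed by 'hired'.
— the recruits' relatives: subject of the clause headed by 'hired'; c-commands the reflexive within its binding domain — allowed (Principle A).

Yes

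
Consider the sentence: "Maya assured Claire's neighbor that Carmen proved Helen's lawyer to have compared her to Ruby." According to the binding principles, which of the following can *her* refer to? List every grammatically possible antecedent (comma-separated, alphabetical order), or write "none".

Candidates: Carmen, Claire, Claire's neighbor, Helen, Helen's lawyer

*her* is a pronoun; Principle B requires it to be free in its binding domain — the clause headed by 'compared'.
— Carmen: subject of the clause headed by 'proved'; c-commands the pronoun but lies outside its binding domain — allowed.
— Claire: possessor inside the object DP of the matrix clause; does not c-command the pronoun — Principle B does not apply; allowed.
— Claire's neighbor: object of the matrix clause; c-commands the pronoun but lies outside its binding domain — allowed.
— Helen: possessor inside the subject DP of the clause headed by 'compared'; does not c-command the pronoun — Principle B does not apply; allowed.
— Helen's lawyer: subject of the clause headed by 'compared'; c-commands the pronoun within its binding domain — blocked (Principle B).

Carmen, Claire, Claire's neighbor, Helen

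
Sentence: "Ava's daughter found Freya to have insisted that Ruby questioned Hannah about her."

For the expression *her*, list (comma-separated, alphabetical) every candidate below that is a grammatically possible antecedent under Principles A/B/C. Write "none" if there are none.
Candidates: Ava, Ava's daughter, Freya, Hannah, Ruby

Ava, Ava's daughter, Freya

*her* is a pronoun; Principle B requires it to be free in its binding domain — the clause headed by 'questioned'.
— Ava: possessor inside the subject DP of the matrix clause; does not c-command the pronoun — Principle B does not apply; allowed.
— Ava's daughter: subject of the matrix clause; c-commands the pronoun but lies outside its binding domain — allowed.
— Freya: subject of the clause headed by 'insisted'; c-commands the pronoun but lies outside its binding domain — allowed.
— Hannah: object of the clause headed by 'questioned'; c-commands the pronoun within its binding domain — blocked (Principle B).
— Ruby: subject of the clause headed by 'questioned'; c-commands the pronoun within its binding domain — blocked (Principle B).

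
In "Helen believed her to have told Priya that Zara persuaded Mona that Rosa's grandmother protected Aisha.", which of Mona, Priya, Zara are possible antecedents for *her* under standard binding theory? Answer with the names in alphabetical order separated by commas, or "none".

none

*her* is a pronoun; Principle B requires it to be free in its binding domain — the matrix clause.
— Mona: object of the clause headed by 'persuaded'; is c-commanded by the pronoun; coreference would bind this R-expression — blocked (Principle C).
— Priya: object of the clause headed by 'told'; is c-commanded by the pronoun; coreference would bind this R-expression — blocked (Principle C).
— Zara: subject of the clause headed by 'persuaded'; is c-commanded by the pronoun; coreference would bind this R-expression — blocked (Principle C).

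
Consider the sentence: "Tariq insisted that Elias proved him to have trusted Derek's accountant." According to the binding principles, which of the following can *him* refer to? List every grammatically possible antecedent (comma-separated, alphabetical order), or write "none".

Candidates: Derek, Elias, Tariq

*him* is a pronoun; Principle B requires it to be free in its binding domain — the clause headed by 'proved'.
— Derek: possessor inside the object DP of the clause headed by 'trusted'; is c-commanded by the pronoun; coreference would bind this R-expression — blocked (Principle C).
— Elias: subject of the clause headed by 'proved'; c-commands the pronoun within its binding domain — blocked (Principle B).
— Tariq: subject of the matrix clause; c-commands the pronoun but lies outside its binding domain — allowed.

Tariq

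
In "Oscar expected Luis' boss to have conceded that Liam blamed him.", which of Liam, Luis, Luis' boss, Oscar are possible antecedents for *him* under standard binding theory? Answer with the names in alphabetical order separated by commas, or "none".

*him* is a pronoun; Principle B requires it to be free in its binding domain — the clause headed by 'blamed'.
— Liam: subject of the clause headed by 'blamed'; c-commands the pronoun within its binding domain — blocked (Principle B).
— Luis: possessor inside the subject DP of the clause headed by 'conceded'; does not c-command the pronoun — Principle B does not apply; allowed.
— Luis' boss: subject of the clause headed by 'conceded'; c-commands the pronoun but lies outside its binding domain — allowed.
— Oscar: subject of the matrix clause; c-commands the pronoun but lies outside its binding domain — allowed.

Luis, Luis' boss, Oscar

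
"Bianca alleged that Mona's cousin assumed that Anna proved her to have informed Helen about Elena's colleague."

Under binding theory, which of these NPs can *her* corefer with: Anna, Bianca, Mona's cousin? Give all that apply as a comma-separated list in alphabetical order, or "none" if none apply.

*her* is a pronoun; Principle B requires it to be free in its binding domain — the clause headed by 'proved'.
— Anna: subject of the clause headed by 'proved'; c-commands the pronoun within its binding domain — blocked (Principle B).
— Bianca: subject of the matrix clause; c-commands the pronoun but lies outside its binding domain — allowed.
— Mona's cousin: subject of the clause headed by 'assumed'; c-commands the pronoun but lies outside its binding domain — allowed.

Bianca, Mona's cousin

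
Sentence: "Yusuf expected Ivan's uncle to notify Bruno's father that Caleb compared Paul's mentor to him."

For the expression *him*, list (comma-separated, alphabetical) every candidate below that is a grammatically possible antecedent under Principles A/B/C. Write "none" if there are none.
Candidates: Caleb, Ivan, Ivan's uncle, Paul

*him* is a pronoun; Principle B requires it to be free in its binding domain — the clause headed by 'compared'.
— Caleb: subject of the clause headed by 'compared'; c-commands the pronoun within its binding domain — blocked (Principle B).
— Ivan: possessor inside the subject DP of the clause headed by 'notify'; does not c-command the pronoun — Principle B does not apply; allowed.
— Ivan's uncle: subject of the clause headed by 'notify'; c-commands the pronoun but lies outside its binding domain — allowed.
— Paul: possessor inside the object DP of the clause headed by 'compared'; does not c-command the pronoun — Principle B does not apply; allowed.

Ivan, Ivan's uncle, Paul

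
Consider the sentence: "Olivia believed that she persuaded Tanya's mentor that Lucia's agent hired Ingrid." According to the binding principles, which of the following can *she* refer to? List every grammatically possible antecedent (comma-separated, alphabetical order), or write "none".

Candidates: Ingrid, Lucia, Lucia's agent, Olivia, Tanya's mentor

Olivia

*she* is a pronoun; Principle B requires it to be free in its binding domain — the clause headed by 'persuaded'.
— Ingrid: object of the clause headed by 'hired'; is c-commanded by the pronoun; coreference would bind this R-expression — blocked (Principle C).
— Lucia: possessor inside the subject DP of the clause headed by 'hired'; is c-commanded by the pronoun; coreference would bind this R-expression — blocked (Principle C).
— Lucia's agent: subject of the clause headed by 'hired'; is c-commanded by the pronoun; coreference would bind this R-expression — blocked (Principle C).
— Olivia: subject of the matrix clause; c-commands the pronoun but lies outside its binding domain — allowed.
— Tanya's mentor: object of the clause headed by 'persuaded'; is c-commanded by the pronoun; coreference would bind this R-expression — blocked (Principle C).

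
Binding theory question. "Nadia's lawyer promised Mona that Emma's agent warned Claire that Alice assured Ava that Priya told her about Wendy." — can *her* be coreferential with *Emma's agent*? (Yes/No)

*her* is a pronoun; Principle B requires it to be free in its binding domain — the clause headed by 'told'.
— Emma's agent: subject of the clause headed by 'warned'; c-commands the pronoun but lies outside its binding domain — allowed.

Yes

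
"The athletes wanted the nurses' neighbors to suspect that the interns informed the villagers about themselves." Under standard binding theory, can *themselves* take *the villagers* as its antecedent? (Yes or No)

Yes

*themselves* is a reflexive; Principle A requires it to be bound within its binding domain — the clause headed by 'informed'.
— the villagers: object of the clause headed by 'informed'; c-commands the reflexive within its binding domain — allowed (Principle A).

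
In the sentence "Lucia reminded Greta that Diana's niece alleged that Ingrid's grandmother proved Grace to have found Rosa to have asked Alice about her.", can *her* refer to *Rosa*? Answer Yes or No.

*her* is a pronoun; Principle B requires it to be free in its binding domain — the clause headed by 'asked'.
— Rosa: subject of the clause headed by 'asked'; c-commands the pronoun within its binding domain — blocked (Principle B).

No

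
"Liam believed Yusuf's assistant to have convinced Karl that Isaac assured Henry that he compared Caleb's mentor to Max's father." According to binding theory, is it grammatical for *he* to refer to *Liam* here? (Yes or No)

Yes

*Liam* is an R-expression; Principle C requires it to be free (not bound by any c-commanding expression).
— he: subject of the clause headed by 'compared'; the pronoun does not c-command the R-expression — coreference allowed.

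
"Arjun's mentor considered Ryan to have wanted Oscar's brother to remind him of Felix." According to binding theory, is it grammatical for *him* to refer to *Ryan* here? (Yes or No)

*Ryan* is an R-expression; Principle C requires it to be free (not bound by any c-commanding expression).
— him: object of the clause headed by 'remind'; the pronoun does not c-command the R-expression — coreference allowed.

Yes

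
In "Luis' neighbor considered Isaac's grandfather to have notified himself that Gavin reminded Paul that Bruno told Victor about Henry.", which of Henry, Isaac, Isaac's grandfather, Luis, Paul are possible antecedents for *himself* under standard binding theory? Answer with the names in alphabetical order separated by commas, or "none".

Isaac's grandfather

*himself* is a reflexive; Principle A requires it to be bound within its binding domain — the clause headed by 'notified'.
— Henry: second object of the clause headed by 'told'; does not c-command the reflexive — cannot bind it (Principle A).
— Isaac: possessor inside the subject DP of the clause headed by 'notified'; does not c-command the reflexive — cannot bind it (Principle A).
— Isaac's grandfather: subject of the clause headed by 'notified'; c-commands the reflexive within its binding domain — allowed (Principle A).
— Luis: possessor inside the subject DP of the matrix clause; does not c-command the reflexive — cannot bind it (Principle A).
— Paul: object of the clause headed by 'reminded'; does not c-command the reflexive — cannot bind it (Principle A).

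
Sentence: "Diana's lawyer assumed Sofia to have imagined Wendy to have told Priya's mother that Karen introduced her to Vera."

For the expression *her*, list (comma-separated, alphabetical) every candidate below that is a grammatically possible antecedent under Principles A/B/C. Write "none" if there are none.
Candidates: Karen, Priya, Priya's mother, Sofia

*her* is a pronoun; Principle B requires it to be free in its binding domain — the clause headed by 'introduced'.
— Karen: subject of the clause headed by 'introduced'; c-commands the pronoun within its binding domain — blocked (Principle B).
— Priya: possessor inside the object DP of the clause headed by 'told'; does not c-command the pronoun — Principle B does not apply; allowed.
— Priya's mother: object of the clause headed by 'told'; c-commands the pronoun but lies outside its binding domain — allowed.
— Sofia: subject of the clause headed by 'imagined'; c-commands the pronoun but lies outside its binding domain — allowed.

Priya, Priya's mother, Sofia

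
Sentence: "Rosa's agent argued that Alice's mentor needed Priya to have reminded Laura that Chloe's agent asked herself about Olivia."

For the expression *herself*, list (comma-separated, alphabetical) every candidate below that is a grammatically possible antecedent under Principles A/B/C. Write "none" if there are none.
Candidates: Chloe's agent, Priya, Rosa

*herself* is a reflexive; Principle A requires it to be bound within its binding domain — the clause headed by 'asked'.
— Chloe's agent: subject of the clause headed by 'asked'; c-commands the reflexive within its binding domain — allowed (Principle A).
— Priya: subject of the clause headed by 'reminded'; c-commands the reflexive but lies outside its binding domain — cannot bind it (Principle A).
— Rosa: possessor inside the subject DP of the matrix clause; does not c-command the reflexive — cannot bind it (Principle A).

Chloe's agent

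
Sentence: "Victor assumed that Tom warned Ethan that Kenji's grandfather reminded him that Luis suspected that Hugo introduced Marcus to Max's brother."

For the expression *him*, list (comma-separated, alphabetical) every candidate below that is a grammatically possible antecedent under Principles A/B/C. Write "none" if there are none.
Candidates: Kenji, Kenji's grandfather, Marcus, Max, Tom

Kenji, Tom

*him* is a pronoun; Principle B requires it to be free in its binding domain — the clause headed by 'reminded'.
— Kenji: possessor inside the subject DP of the clause headed by 'reminded'; does not c-command the pronoun — Principle B does not apply; allowed.
— Kenji's grandfather: subject of the clause headed by 'reminded'; c-commands the pronoun within its binding domain — blocked (Principle B).
— Marcus: object of the clause headed by 'introduced'; is c-commanded by the pronoun; coreference would bind this R-expression — blocked (Principle C).
— Max: possessor inside the second object DP of the clause headed by 'introduced'; is c-commanded by the pronoun; coreference would bind this R-expression — blocked (Principle C).
— Tom: subject of the clause headed by 'warned'; c-commands the pronoun but lies outside its binding domain — allowed.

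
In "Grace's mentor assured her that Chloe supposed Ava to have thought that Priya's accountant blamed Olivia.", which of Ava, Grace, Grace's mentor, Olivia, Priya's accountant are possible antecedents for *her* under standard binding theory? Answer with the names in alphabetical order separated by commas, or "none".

*her* is a pronoun; Principle B requires it to be free in its binding domain — the matrix clause.
— Ava: subject of the clause headed by 'thought'; is c-commanded by the pronoun; coreference would bind this R-expression — blocked (Principle C).
— Grace: possessor inside the subject DP of the matrix clause; does not c-command the pronoun — Principle B does not apply; allowed.
— Grace's mentor: subject of the matrix clause; c-commands the pronoun within its binding domain — blocked (Principle B).
— Olivia: object of the clause headed by 'blamed'; is c-commanded by the pronoun; coreference would bind this R-expression — blocked (Principle C).
— Priya's accountant: subject of the clause headed by 'blamed'; is c-commanded by the pronoun; coreference would bind this R-expression — blocked (Principle C).

Grace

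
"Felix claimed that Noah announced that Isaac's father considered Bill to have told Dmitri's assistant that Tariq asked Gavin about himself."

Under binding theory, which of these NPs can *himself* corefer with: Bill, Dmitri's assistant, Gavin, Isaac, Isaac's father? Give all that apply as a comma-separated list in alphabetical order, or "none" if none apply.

Gavin

*himself* is a reflexive; Principle A requires it to be bound within its binding domain — the clause headed by 'asked'.
— Bill: subject of the clause headed by 'told'; c-commands the reflexive but lies outside its binding domain — cannot bind it (Principle A).
— Dmitri's assistant: object of the clause headed by 'told'; c-commands the reflexive but lies outside its binding domain — cannot bind it (Principle A).
— Gavin: object of the clause headed by 'asked'; c-commands the reflexive within its binding domain — allowed (Principle A).
— Isaac: possessor inside the subject DP of the clause headed by 'considered'; does not c-command the reflexive — cannot bind it (Principle A).
— Isaac's father: subject of the clause headed by 'considered'; c-commands the reflexive but lies outside its binding domain — cannot bind it (Principle A).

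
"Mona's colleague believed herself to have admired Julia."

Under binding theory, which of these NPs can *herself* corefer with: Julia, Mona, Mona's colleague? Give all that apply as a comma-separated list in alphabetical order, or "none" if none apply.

Mona's colleague

*herself* is a reflexive; Principle A requires it to be bound within its binding domain — the matrix clause.
— Julia: object of the clause headed by 'admired'; does not c-command the reflexive — cannot bind it (Principle A).
— Mona: possessor inside the subject DP of the matrix clause; does not c-command the reflexive — cannot bind it (Principle A).
— Mona's colleague: subject of the matrix clause; c-commands the reflexive within its binding domain — allowed (Principle A).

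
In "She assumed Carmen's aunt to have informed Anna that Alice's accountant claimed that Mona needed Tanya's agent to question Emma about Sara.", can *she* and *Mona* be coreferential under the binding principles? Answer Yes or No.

No

*Mona* is an R-expression; Principle C requires it to be free (not bound by any c-commanding expression).
— she: subject of the matrix clause; the pronoun c-commands the R-expression — coreference blocked (Principle C).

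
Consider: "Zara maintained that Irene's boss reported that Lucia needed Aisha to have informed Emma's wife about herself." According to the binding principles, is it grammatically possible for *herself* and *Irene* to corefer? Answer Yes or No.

*herself* is a reflexive; Principle A requires it to be bound within its binding domain — the clause headed by 'informed'.
— Irene: possessor inside the subject DP of the clause headed by 'reported'; does not c-command the reflexive — cannot bind it (Principle A).

No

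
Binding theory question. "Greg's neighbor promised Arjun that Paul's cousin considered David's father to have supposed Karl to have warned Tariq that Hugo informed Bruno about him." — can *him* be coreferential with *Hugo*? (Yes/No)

No

*him* is a pronoun; Principle B requires it to be free in its binding domain — the clause headed by 'informed'.
— Hugo: subject of the clause headed by 'informed'; c-commands the pronoun within its binding domain — blocked (Principle B).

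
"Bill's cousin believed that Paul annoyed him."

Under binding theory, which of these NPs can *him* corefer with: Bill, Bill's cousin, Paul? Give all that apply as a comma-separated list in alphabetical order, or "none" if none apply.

Bill, Bill's cousin

*him* is a pronoun; Principle B requires it to be free in its binding domain — the clause headed by 'annoyed'.
— Bill: possessor inside the subject DP of the matrix clause; does not c-command the pronoun — Principle B does not apply; allowed.
— Bill's cousin: subject of the matrix clause; c-commands the pronoun but lies outside its binding domain — allowed.
— Paul: subject of the clause headed by 'annoyed'; c-commands the pronoun within its binding domain — blocked (Principle B).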